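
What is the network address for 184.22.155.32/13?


IP:   10111000.00010110.10011011.00100000
Mask: 11111111.11111000.00000000.00000000
AND operation:
Net:  10111000.00010000.00000000.00000000
Network: 184.16.0.0/13


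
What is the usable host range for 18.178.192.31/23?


Network: 18.178.192.0
Broadcast: 18.178.193.255
First usable = network + 1
Last usable = broadcast - 1
Range: 18.178.192.1 to 18.178.193.254


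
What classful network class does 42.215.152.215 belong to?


First octet: 42
Binary: 00101010
0xxxxxxx -> Class A (1-126)
Class A, default mask 255.0.0.0 (/8)


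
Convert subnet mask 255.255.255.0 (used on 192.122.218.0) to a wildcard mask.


Subnet mask: 255.255.255.0
Wildcard = 255.255.255.255 - subnet mask
255 - 255 = 0
255 - 255 = 0
255 - 255 = 0
255 - 0 = 255
Wildcard: 0.0.0.255


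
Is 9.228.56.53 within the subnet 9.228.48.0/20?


Subnet network: 9.228.48.0
Test IP AND mask: 9.228.48.0
Yes, 9.228.56.53 is in 9.228.48.0/20


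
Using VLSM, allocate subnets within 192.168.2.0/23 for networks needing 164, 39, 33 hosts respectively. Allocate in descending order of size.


164 hosts -> /24 (254 usable): 192.168.2.0/24
39 hosts -> /26 (62 usable): 192.168.3.0/26
33 hosts -> /26 (62 usable): 192.168.3.64/26
Allocation: 192.168.2.0/24 (164 hosts, 254 usable); 192.168.3.0/26 (39 hosts, 62 usable); 192.168.3.64/26 (33 hosts, 62 usable)


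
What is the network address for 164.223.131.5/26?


IP:   10100100.11011111.10000011.00000101
Mask: 11111111.11111111.11111111.11000000
AND operation:
Net:  10100100.11011111.10000011.00000000
Network: 164.223.131.0/26


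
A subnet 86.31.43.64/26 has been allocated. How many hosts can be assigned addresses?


Host bits = 32 - 26 = 6
Total addresses = 2^6 = 64
Usable = total - 2 (network and broadcast)
Usable hosts: 62


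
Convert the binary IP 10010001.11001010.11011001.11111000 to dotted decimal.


10010001 = 145
11001010 = 202
11011001 = 217
11111000 = 248
IP: 145.202.217.248


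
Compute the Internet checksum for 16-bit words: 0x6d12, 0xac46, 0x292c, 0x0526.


Sum all words (with carry folding):
+ 0x6d12 = 0x6d12
+ 0xac46 = 0x1959
+ 0x292c = 0x4285
+ 0x0526 = 0x47ab
One's complement: ~0x47ab
Checksum = 0xb854


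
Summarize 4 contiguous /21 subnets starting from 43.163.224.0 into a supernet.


Original prefix: /21
Number of subnets: 4 = 2^2
New prefix = 21 - 2 = 19
Supernet: 43.163.224.0/19


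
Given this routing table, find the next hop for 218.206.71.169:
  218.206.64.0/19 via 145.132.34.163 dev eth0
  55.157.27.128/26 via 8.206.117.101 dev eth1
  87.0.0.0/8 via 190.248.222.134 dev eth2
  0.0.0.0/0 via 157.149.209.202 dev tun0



Longest prefix match for 218.206.71.169:
  /19 218.206.64.0: MATCH
  /26 55.157.27.128: no
  /8 87.0.0.0: no
  /0 0.0.0.0: MATCH
Selected: next-hop 145.132.34.163 via eth0 (matched /19)


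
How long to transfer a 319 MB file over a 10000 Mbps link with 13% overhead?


Effective throughput = 10000 * (1 - 13/100) = 8700 Mbps
File size in Mb = 319 * 8 = 2552 Mb
Time = 2552 / 8700
Time = 0.2933 seconds


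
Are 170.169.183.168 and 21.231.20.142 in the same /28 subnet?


Mask: 255.255.255.240
170.169.183.168 AND mask = 170.169.183.160
21.231.20.142 AND mask = 21.231.20.128
No, different subnets (170.169.183.160 vs 21.231.20.128)


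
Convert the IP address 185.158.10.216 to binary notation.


185 = 10111001
158 = 10011110
10 = 00001010
216 = 11011000
Binary: 10111001.10011110.00001010.11011000


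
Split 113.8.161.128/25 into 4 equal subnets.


New prefix = 25 + 2 = 27
Each subnet has 32 addresses
  113.8.161.128/27
  113.8.161.160/27
  113.8.161.192/27
  113.8.161.224/27
Subnets: 113.8.161.128/27, 113.8.161.160/27, 113.8.161.192/27, 113.8.161.224/27


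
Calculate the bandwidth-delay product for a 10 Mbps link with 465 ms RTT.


BDP = bandwidth * RTT
= 10 Mbps * 465 ms
= 10 * 1e6 * 465 / 1000 bits
= 4650000 bits
= 581250 bytes
= 567.627 KB
BDP = 4650000 bits (581250 bytes)


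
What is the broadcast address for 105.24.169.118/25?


Network: 105.24.169.0/25
Host bits = 7
Set all host bits to 1:
Broadcast: 105.24.169.127


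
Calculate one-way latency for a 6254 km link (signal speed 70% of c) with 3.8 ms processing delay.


Speed = 0.7 * 3e5 km/s = 210000 km/s
Propagation delay = 6254 / 210000 = 0.0298 s = 29.781 ms
Processing delay = 3.8 ms
Total one-way latency = 33.581 ms


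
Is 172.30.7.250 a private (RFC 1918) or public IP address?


RFC 1918 private ranges:
  10.0.0.0/8 (10.0.0.0 - 10.255.255.255)
  172.16.0.0/12 (172.16.0.0 - 172.31.255.255)
  192.168.0.0/16 (192.168.0.0 - 192.168.255.255)
Private (in 172.16.0.0/12)


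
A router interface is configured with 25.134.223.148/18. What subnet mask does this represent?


/18 means 18 network bits, 14 host bits
Binary: 11111111111111111100000000000000
Mask: 255.255.192.0


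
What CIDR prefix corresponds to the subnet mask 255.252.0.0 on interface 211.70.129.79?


Binary: 11111111.11111100.00000000.00000000
Count leading 1s
Prefix: /14


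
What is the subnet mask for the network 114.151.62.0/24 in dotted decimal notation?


/24 means 24 network bits, 8 host bits
Binary: 11111111111111111111111100000000
Mask: 255.255.255.0


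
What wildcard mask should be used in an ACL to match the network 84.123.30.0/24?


Subnet mask: 255.255.255.0
Wildcard = 255.255.255.255 - subnet mask
255 - 255 = 0
255 - 255 = 0
255 - 255 = 0
255 - 0 = 255
Wildcard: 0.0.0.255


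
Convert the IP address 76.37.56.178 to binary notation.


76 = 01001100
37 = 00100101
56 = 00111000
178 = 10110010
Binary: 01001100.00100101.00111000.10110010


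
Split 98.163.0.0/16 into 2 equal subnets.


New prefix = 16 + 1 = 17
Each subnet has 32768 addresses
  98.163.0.0/17
  98.163.128.0/17
Subnets: 98.163.0.0/17, 98.163.128.0/17


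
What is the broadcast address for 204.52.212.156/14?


Network: 204.52.0.0/14
Host bits = 18
Set all host bits to 1:
Broadcast: 204.55.255.255


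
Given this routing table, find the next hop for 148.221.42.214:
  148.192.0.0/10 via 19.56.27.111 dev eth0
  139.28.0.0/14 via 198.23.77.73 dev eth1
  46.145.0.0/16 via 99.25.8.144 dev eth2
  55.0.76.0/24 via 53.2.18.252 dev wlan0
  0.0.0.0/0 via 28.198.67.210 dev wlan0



Longest prefix match for 148.221.42.214:
  /10 148.192.0.0: MATCH
  /14 139.28.0.0: no
  /16 46.145.0.0: no
  /24 55.0.76.0: no
  /0 0.0.0.0: MATCH
Selected: next-hop 19.56.27.111 via eth0 (matched /10)


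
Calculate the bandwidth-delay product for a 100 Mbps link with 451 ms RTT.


BDP = bandwidth * RTT
= 100 Mbps * 451 ms
= 100 * 1e6 * 451 / 1000 bits
= 45100000 bits
= 5637500 bytes
= 5505.3711 KB
BDP = 45100000 bits (5637500 bytes)


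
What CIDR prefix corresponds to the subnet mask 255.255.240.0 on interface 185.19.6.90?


Binary: 11111111.11111111.11110000.00000000
Count leading 1s
Prefix: /20


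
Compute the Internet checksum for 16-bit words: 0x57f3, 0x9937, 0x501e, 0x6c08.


Sum all words (with carry folding):
+ 0x57f3 = 0x57f3
+ 0x9937 = 0xf12a
+ 0x501e = 0x4149
+ 0x6c08 = 0xad51
One's complement: ~0xad51
Checksum = 0x52ae


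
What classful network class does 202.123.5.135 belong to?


First octet: 202
Binary: 11001010
110xxxxx -> Class C (192-223)
Class C, default mask 255.255.255.0 (/24)


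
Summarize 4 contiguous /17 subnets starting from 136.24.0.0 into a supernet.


Original prefix: /17
Number of subnets: 4 = 2^2
New prefix = 17 - 2 = 15
Supernet: 136.24.0.0/15


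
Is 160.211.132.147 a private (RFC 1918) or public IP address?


RFC 1918 private ranges:
  10.0.0.0/8 (10.0.0.0 - 10.255.255.255)
  172.16.0.0/12 (172.16.0.0 - 172.31.255.255)
  192.168.0.0/16 (192.168.0.0 - 192.168.255.255)
Public (not in any RFC 1918 range)


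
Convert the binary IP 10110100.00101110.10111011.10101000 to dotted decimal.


10110100 = 180
00101110 = 46
10111011 = 187
10101000 = 168
IP: 180.46.187.168


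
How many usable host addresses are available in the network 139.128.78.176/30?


Host bits = 32 - 30 = 2
Total addresses = 2^2 = 4
Usable = total - 2 (network and broadcast)
Usable hosts: 2


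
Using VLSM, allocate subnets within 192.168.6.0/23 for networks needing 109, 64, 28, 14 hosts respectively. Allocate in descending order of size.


109 hosts -> /25 (126 usable): 192.168.6.0/25
64 hosts -> /25 (126 usable): 192.168.6.128/25
28 hosts -> /27 (30 usable): 192.168.7.0/27
14 hosts -> /28 (14 usable): 192.168.7.32/28
Allocation: 192.168.6.0/25 (109 hosts, 126 usable); 192.168.6.128/25 (64 hosts, 126 usable); 192.168.7.0/27 (28 hosts, 30 usable); 192.168.7.32/28 (14 hosts, 14 usable)


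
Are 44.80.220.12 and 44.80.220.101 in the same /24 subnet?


Mask: 255.255.255.0
44.80.220.12 AND mask = 44.80.220.0
44.80.220.101 AND mask = 44.80.220.0
Yes, same subnet (44.80.220.0)


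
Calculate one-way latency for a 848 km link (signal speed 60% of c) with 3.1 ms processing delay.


Speed = 0.6 * 3e5 km/s = 180000 km/s
Propagation delay = 848 / 180000 = 0.0047 s = 4.7111 ms
Processing delay = 3.1 ms
Total one-way latency = 7.8111 ms


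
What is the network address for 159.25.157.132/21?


IP:   10011111.00011001.10011101.10000100
Mask: 11111111.11111111.11111000.00000000
AND operation:
Net:  10011111.00011001.10011000.00000000
Network: 159.25.152.0/21


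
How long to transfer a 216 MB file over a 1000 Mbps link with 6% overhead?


Effective throughput = 1000 * (1 - 6/100) = 940 Mbps
File size in Mb = 216 * 8 = 1728 Mb
Time = 1728 / 940
Time = 1.8383 seconds


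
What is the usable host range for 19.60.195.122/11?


Network: 19.32.0.0
Broadcast: 19.63.255.255
First usable = network + 1
Last usable = broadcast - 1
Range: 19.32.0.1 to 19.63.255.254


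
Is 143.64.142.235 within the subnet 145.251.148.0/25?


Subnet network: 145.251.148.0
Test IP AND mask: 143.64.142.128
No, 143.64.142.235 is not in 145.251.148.0/25


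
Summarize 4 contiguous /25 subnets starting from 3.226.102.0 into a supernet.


Original prefix: /25
Number of subnets: 4 = 2^2
New prefix = 25 - 2 = 23
Supernet: 3.226.102.0/23


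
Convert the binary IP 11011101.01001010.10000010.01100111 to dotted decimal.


11011101 = 221
01001010 = 74
10000010 = 130
01100111 = 103
IP: 221.74.130.103


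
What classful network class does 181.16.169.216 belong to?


First octet: 181
Binary: 10110101
10xxxxxx -> Class B (128-191)
Class B, default mask 255.255.0.0 (/16)


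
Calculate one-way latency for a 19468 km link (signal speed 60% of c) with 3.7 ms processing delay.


Speed = 0.6 * 3e5 km/s = 180000 km/s
Propagation delay = 19468 / 180000 = 0.1082 s = 108.1556 ms
Processing delay = 3.7 ms
Total one-way latency = 111.8556 ms


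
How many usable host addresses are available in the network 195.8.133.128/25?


Host bits = 32 - 25 = 7
Total addresses = 2^7 = 128
Usable = total - 2 (network and broadcast)
Usable hosts: 126


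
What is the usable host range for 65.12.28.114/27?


Network: 65.12.28.96
Broadcast: 65.12.28.127
First usable = network + 1
Last usable = broadcast - 1
Range: 65.12.28.97 to 65.12.28.126


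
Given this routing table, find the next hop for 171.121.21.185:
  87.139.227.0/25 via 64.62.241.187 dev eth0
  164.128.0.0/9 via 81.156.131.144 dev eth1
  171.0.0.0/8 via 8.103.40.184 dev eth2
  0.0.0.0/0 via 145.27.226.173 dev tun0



Longest prefix match for 171.121.21.185:
  /25 87.139.227.0: no
  /9 164.128.0.0: no
  /8 171.0.0.0: MATCH
  /0 0.0.0.0: MATCH
Selected: next-hop 8.103.40.184 via eth2 (matched /8)


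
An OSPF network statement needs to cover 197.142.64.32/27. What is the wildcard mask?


Subnet mask: 255.255.255.224
Wildcard = 255.255.255.255 - subnet mask
255 - 255 = 0
255 - 255 = 0
255 - 255 = 0
255 - 224 = 31
Wildcard: 0.0.0.31


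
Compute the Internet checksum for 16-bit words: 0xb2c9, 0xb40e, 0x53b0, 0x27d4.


Sum all words (with carry folding):
+ 0xb2c9 = 0xb2c9
+ 0xb40e = 0x66d8
+ 0x53b0 = 0xba88
+ 0x27d4 = 0xe25c
One's complement: ~0xe25c
Checksum = 0x1da3


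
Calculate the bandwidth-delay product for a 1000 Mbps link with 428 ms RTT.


BDP = bandwidth * RTT
= 1000 Mbps * 428 ms
= 1000 * 1e6 * 428 / 1000 bits
= 428000000 bits
= 53500000 bytes
= 52246.0938 KB
BDP = 428000000 bits (53500000 bytes)


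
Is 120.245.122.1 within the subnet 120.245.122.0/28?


Subnet network: 120.245.122.0
Test IP AND mask: 120.245.122.0
Yes, 120.245.122.1 is in 120.245.122.0/28


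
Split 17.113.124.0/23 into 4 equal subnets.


New prefix = 23 + 2 = 25
Each subnet has 128 addresses
  17.113.124.0/25
  17.113.124.128/25
  17.113.125.0/25
  17.113.125.128/25
Subnets: 17.113.124.0/25, 17.113.124.128/25, 17.113.125.0/25, 17.113.125.128/25


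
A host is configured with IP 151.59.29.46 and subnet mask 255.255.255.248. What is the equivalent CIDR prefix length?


Binary: 11111111.11111111.11111111.11111000
Count leading 1s
Prefix: /29


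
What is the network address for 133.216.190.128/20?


IP:   10000101.11011000.10111110.10000000
Mask: 11111111.11111111.11110000.00000000
AND operation:
Net:  10000101.11011000.10110000.00000000
Network: 133.216.176.0/20


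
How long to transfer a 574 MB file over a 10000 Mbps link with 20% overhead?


Effective throughput = 10000 * (1 - 20/100) = 8000 Mbps
File size in Mb = 574 * 8 = 4592 Mb
Time = 4592 / 8000
Time = 0.574 seconds


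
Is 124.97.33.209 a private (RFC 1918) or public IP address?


RFC 1918 private ranges:
  10.0.0.0/8 (10.0.0.0 - 10.255.255.255)
  172.16.0.0/12 (172.16.0.0 - 172.31.255.255)
  192.168.0.0/16 (192.168.0.0 - 192.168.255.255)
Public (not in any RFC 1918 range)


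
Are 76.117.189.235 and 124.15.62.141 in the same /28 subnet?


Mask: 255.255.255.240
76.117.189.235 AND mask = 76.117.189.224
124.15.62.141 AND mask = 124.15.62.128
No, different subnets (76.117.189.224 vs 124.15.62.128)


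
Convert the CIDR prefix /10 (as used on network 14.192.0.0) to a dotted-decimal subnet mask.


/10 means 10 network bits, 22 host bits
Binary: 11111111110000000000000000000000
Mask: 255.192.0.0


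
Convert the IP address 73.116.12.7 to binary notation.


73 = 01001001
116 = 01110100
12 = 00001100
7 = 00000111
Binary: 01001001.01110100.00001100.00000111


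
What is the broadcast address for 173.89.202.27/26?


Network: 173.89.202.0/26
Host bits = 6
Set all host bits to 1:
Broadcast: 173.89.202.63


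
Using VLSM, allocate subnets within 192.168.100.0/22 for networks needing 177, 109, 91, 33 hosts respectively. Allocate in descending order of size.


177 hosts -> /24 (254 usable): 192.168.100.0/24
109 hosts -> /25 (126 usable): 192.168.101.0/25
91 hosts -> /25 (126 usable): 192.168.101.128/25
33 hosts -> /26 (62 usable): 192.168.102.0/26
Allocation: 192.168.100.0/24 (177 hosts, 254 usable); 192.168.101.0/25 (109 hosts, 126 usable); 192.168.101.128/25 (91 hosts, 126 usable); 192.168.102.0/26 (33 hosts, 62 usable)


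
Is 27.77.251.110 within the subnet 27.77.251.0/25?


Subnet network: 27.77.251.0
Test IP AND mask: 27.77.251.0
Yes, 27.77.251.110 is in 27.77.251.0/25


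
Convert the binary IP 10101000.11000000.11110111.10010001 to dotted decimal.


10101000 = 168
11000000 = 192
11110111 = 247
10010001 = 145
IP: 168.192.247.145


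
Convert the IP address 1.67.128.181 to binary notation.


1 = 00000001
67 = 01000011
128 = 10000000
181 = 10110101
Binary: 00000001.01000011.10000000.10110101


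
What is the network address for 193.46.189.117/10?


IP:   11000001.00101110.10111101.01110101
Mask: 11111111.11000000.00000000.00000000
AND operation:
Net:  11000001.00000000.00000000.00000000
Network: 193.0.0.0/10


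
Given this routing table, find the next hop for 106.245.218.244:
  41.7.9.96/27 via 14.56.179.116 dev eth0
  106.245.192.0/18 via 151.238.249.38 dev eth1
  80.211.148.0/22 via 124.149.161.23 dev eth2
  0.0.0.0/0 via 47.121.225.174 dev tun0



Longest prefix match for 106.245.218.244:
  /27 41.7.9.96: no
  /18 106.245.192.0: MATCH
  /22 80.211.148.0: no
  /0 0.0.0.0: MATCH
Selected: next-hop 151.238.249.38 via eth1 (matched /18)


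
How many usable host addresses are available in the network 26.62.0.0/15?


Host bits = 32 - 15 = 17
Total addresses = 2^17 = 131072
Usable = total - 2 (network and broadcast)
Usable hosts: 131070


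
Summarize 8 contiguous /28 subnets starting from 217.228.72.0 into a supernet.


Original prefix: /28
Number of subnets: 8 = 2^3
New prefix = 28 - 3 = 25
Supernet: 217.228.72.0/25


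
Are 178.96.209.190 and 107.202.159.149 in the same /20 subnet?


Mask: 255.255.240.0
178.96.209.190 AND mask = 178.96.208.0
107.202.159.149 AND mask = 107.202.144.0
No, different subnets (178.96.208.0 vs 107.202.144.0)


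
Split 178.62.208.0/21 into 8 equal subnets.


New prefix = 21 + 3 = 24
Each subnet has 256 addresses
  178.62.208.0/24
  178.62.209.0/24
  178.62.210.0/24
  178.62.211.0/24
  178.62.212.0/24
  178.62.213.0/24
  178.62.214.0/24
  178.62.215.0/24
Subnets: 178.62.208.0/24, 178.62.209.0/24, 178.62.210.0/24, 178.62.211.0/24, 178.62.212.0/24, 178.62.213.0/24, 178.62.214.0/24, 178.62.215.0/24


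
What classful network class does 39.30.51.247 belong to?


First octet: 39
Binary: 00100111
0xxxxxxx -> Class A (1-126)
Class A, default mask 255.0.0.0 (/8)


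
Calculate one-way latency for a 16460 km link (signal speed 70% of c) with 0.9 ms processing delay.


Speed = 0.7 * 3e5 km/s = 210000 km/s
Propagation delay = 16460 / 210000 = 0.0784 s = 78.381 ms
Processing delay = 0.9 ms
Total one-way latency = 79.281 ms


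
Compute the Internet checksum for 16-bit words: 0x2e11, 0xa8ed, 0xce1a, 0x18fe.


Sum all words (with carry folding):
+ 0x2e11 = 0x2e11
+ 0xa8ed = 0xd6fe
+ 0xce1a = 0xa519
+ 0x18fe = 0xbe17
One's complement: ~0xbe17
Checksum = 0x41e8


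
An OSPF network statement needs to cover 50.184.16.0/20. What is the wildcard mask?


Subnet mask: 255.255.240.0
Wildcard = 255.255.255.255 - subnet mask
255 - 255 = 0
255 - 255 = 0
255 - 240 = 15
255 - 0 = 255
Wildcard: 0.0.15.255


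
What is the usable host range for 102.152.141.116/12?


Network: 102.144.0.0
Broadcast: 102.159.255.255
First usable = network + 1
Last usable = broadcast - 1
Range: 102.144.0.1 to 102.159.255.254


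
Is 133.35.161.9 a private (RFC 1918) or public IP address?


RFC 1918 private ranges:
  10.0.0.0/8 (10.0.0.0 - 10.255.255.255)
  172.16.0.0/12 (172.16.0.0 - 172.31.255.255)
  192.168.0.0/16 (192.168.0.0 - 192.168.255.255)
Public (not in any RFC 1918 range)


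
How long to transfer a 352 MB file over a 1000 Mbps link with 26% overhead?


Effective throughput = 1000 * (1 - 26/100) = 740 Mbps
File size in Mb = 352 * 8 = 2816 Mb
Time = 2816 / 740
Time = 3.8054 seconds


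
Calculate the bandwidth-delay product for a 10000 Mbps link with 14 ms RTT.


BDP = bandwidth * RTT
= 10000 Mbps * 14 ms
= 10000 * 1e6 * 14 / 1000 bits
= 140000000 bits
= 17500000 bytes
= 17089.8438 KB
BDP = 140000000 bits (17500000 bytes)


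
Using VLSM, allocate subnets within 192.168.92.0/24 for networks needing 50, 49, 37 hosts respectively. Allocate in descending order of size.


50 hosts -> /26 (62 usable): 192.168.92.0/26
49 hosts -> /26 (62 usable): 192.168.92.64/26
37 hosts -> /26 (62 usable): 192.168.92.128/26
Allocation: 192.168.92.0/26 (50 hosts, 62 usable); 192.168.92.64/26 (49 hosts, 62 usable); 192.168.92.128/26 (37 hosts, 62 usable)


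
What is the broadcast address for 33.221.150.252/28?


Network: 33.221.150.240/28
Host bits = 4
Set all host bits to 1:
Broadcast: 33.221.150.255


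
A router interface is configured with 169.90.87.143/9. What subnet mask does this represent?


/9 means 9 network bits, 23 host bits
Binary: 11111111100000000000000000000000
Mask: 255.128.0.0


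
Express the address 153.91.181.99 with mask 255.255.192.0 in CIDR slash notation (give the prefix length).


Binary: 11111111.11111111.11000000.00000000
Count leading 1s
Prefix: /18


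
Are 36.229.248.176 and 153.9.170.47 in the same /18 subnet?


Mask: 255.255.192.0
36.229.248.176 AND mask = 36.229.192.0
153.9.170.47 AND mask = 153.9.128.0
No, different subnets (36.229.192.0 vs 153.9.128.0)


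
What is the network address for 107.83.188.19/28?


IP:   01101011.01010011.10111100.00010011
Mask: 11111111.11111111.11111111.11110000
AND operation:
Net:  01101011.01010011.10111100.00010000
Network: 107.83.188.16/28


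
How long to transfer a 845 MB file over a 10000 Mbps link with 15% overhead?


Effective throughput = 10000 * (1 - 15/100) = 8500 Mbps
File size in Mb = 845 * 8 = 6760 Mb
Time = 6760 / 8500
Time = 0.7953 seconds


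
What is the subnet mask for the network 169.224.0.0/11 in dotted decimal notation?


/11 means 11 network bits, 21 host bits
Binary: 11111111111000000000000000000000
Mask: 255.224.0.0


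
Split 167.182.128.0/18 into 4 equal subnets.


New prefix = 18 + 2 = 20
Each subnet has 4096 addresses
  167.182.128.0/20
  167.182.144.0/20
  167.182.160.0/20
  167.182.176.0/20
Subnets: 167.182.128.0/20, 167.182.144.0/20, 167.182.160.0/20, 167.182.176.0/20


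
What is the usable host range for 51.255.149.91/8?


Network: 51.0.0.0
Broadcast: 51.255.255.255
First usable = network + 1
Last usable = broadcast - 1
Range: 51.0.0.1 to 51.255.255.254


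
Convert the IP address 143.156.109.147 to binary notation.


143 = 10001111
156 = 10011100
109 = 01101101
147 = 10010011
Binary: 10001111.10011100.01101101.10010011


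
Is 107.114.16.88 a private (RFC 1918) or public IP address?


RFC 1918 private ranges:
  10.0.0.0/8 (10.0.0.0 - 10.255.255.255)
  172.16.0.0/12 (172.16.0.0 - 172.31.255.255)
  192.168.0.0/16 (192.168.0.0 - 192.168.255.255)
Public (not in any RFC 1918 range)


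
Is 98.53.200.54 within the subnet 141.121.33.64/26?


Subnet network: 141.121.33.64
Test IP AND mask: 98.53.200.0
No, 98.53.200.54 is not in 141.121.33.64/26


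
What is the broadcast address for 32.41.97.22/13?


Network: 32.40.0.0/13
Host bits = 19
Set all host bits to 1:
Broadcast: 32.47.255.255


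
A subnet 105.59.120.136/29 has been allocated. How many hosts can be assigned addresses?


Host bits = 32 - 29 = 3
Total addresses = 2^3 = 8
Usable = total - 2 (network and broadcast)
Usable hosts: 6


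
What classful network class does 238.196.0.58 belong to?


First octet: 238
Binary: 11101110
1110xxxx -> Class D (224-239)
Class D (multicast), default mask N/A


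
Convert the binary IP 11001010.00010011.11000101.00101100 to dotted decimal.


11001010 = 202
00010011 = 19
11000101 = 197
00101100 = 44
IP: 202.19.197.44


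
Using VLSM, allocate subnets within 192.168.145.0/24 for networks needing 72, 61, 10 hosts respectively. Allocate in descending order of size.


72 hosts -> /25 (126 usable): 192.168.145.0/25
61 hosts -> /26 (62 usable): 192.168.145.128/26
10 hosts -> /28 (14 usable): 192.168.145.192/28
Allocation: 192.168.145.0/25 (72 hosts, 126 usable); 192.168.145.128/26 (61 hosts, 62 usable); 192.168.145.192/28 (10 hosts, 14 usable)


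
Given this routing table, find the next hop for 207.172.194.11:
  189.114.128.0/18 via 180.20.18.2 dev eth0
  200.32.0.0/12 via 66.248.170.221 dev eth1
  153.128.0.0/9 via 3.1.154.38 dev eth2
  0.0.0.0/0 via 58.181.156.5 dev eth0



Longest prefix match for 207.172.194.11:
  /18 189.114.128.0: no
  /12 200.32.0.0: no
  /9 153.128.0.0: no
  /0 0.0.0.0: MATCH
Selected: next-hop 58.181.156.5 via eth0 (matched /0)


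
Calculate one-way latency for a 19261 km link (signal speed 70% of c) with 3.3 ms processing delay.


Speed = 0.7 * 3e5 km/s = 210000 km/s
Propagation delay = 19261 / 210000 = 0.0917 s = 91.719 ms
Processing delay = 3.3 ms
Total one-way latency = 95.019 ms


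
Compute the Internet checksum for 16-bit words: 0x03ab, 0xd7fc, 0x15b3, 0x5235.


Sum all words (with carry folding):
+ 0x03ab = 0x03ab
+ 0xd7fc = 0xdba7
+ 0x15b3 = 0xf15a
+ 0x5235 = 0x4390
One's complement: ~0x4390
Checksum = 0xbc6f


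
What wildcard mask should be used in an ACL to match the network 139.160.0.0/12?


Subnet mask: 255.240.0.0
Wildcard = 255.255.255.255 - subnet mask
255 - 255 = 0
255 - 240 = 15
255 - 0 = 255
255 - 0 = 255
Wildcard: 0.15.255.255


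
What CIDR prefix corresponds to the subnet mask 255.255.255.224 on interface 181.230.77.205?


Binary: 11111111.11111111.11111111.11100000
Count leading 1s
Prefix: /27


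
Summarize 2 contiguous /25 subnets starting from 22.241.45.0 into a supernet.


Original prefix: /25
Number of subnets: 2 = 2^1
New prefix = 25 - 1 = 24
Supernet: 22.241.45.0/24


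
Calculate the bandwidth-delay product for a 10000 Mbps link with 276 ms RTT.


BDP = bandwidth * RTT
= 10000 Mbps * 276 ms
= 10000 * 1e6 * 276 / 1000 bits
= 2760000000 bits
= 345000000 bytes
= 336914.0625 KB
BDP = 2760000000 bits (345000000 bytes)


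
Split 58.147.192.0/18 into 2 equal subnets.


New prefix = 18 + 1 = 19
Each subnet has 8192 addresses
  58.147.192.0/19
  58.147.224.0/19
Subnets: 58.147.192.0/19, 58.147.224.0/19


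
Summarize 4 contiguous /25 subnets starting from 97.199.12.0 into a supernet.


Original prefix: /25
Number of subnets: 4 = 2^2
New prefix = 25 - 2 = 23
Supernet: 97.199.12.0/23


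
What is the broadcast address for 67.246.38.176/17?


Network: 67.246.0.0/17
Host bits = 15
Set all host bits to 1:
Broadcast: 67.246.127.255


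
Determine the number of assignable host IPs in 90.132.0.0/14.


Host bits = 32 - 14 = 18
Total addresses = 2^18 = 262144
Usable = total - 2 (network and broadcast)
Usable hosts: 262142


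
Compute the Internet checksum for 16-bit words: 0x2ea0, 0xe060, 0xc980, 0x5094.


Sum all words (with carry folding):
+ 0x2ea0 = 0x2ea0
+ 0xe060 = 0x0f01
+ 0xc980 = 0xd881
+ 0x5094 = 0x2916
One's complement: ~0x2916
Checksum = 0xd6e9


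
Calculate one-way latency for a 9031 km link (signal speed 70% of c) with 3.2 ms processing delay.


Speed = 0.7 * 3e5 km/s = 210000 km/s
Propagation delay = 9031 / 210000 = 0.043 s = 43.0048 ms
Processing delay = 3.2 ms
Total one-way latency = 46.2048 ms


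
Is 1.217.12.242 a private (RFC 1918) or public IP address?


RFC 1918 private ranges:
  10.0.0.0/8 (10.0.0.0 - 10.255.255.255)
  172.16.0.0/12 (172.16.0.0 - 172.31.255.255)
  192.168.0.0/16 (192.168.0.0 - 192.168.255.255)
Public (not in any RFC 1918 range)


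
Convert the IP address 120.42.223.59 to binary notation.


120 = 01111000
42 = 00101010
223 = 11011111
59 = 00111011
Binary: 01111000.00101010.11011111.00111011


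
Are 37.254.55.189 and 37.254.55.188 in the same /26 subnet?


Mask: 255.255.255.192
37.254.55.189 AND mask = 37.254.55.128
37.254.55.188 AND mask = 37.254.55.128
Yes, same subnet (37.254.55.128)


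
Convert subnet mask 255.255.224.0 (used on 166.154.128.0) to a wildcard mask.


Subnet mask: 255.255.224.0
Wildcard = 255.255.255.255 - subnet mask
255 - 255 = 0
255 - 255 = 0
255 - 224 = 31
255 - 0 = 255
Wildcard: 0.0.31.255


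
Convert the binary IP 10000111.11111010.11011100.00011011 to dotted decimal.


10000111 = 135
11111010 = 250
11011100 = 220
00011011 = 27
IP: 135.250.220.27


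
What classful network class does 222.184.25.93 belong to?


First octet: 222
Binary: 11011110
110xxxxx -> Class C (192-223)
Class C, default mask 255.255.255.0 (/24)


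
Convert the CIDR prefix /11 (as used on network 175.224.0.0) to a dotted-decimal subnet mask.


/11 means 11 network bits, 21 host bits
Binary: 11111111111000000000000000000000
Mask: 255.224.0.0


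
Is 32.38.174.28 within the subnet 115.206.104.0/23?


Subnet network: 115.206.104.0
Test IP AND mask: 32.38.174.0
No, 32.38.174.28 is not in 115.206.104.0/23


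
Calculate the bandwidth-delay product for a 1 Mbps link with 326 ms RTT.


BDP = bandwidth * RTT
= 1 Mbps * 326 ms
= 1 * 1e6 * 326 / 1000 bits
= 326000 bits
= 40750 bytes
= 39.7949 KB
BDP = 326000 bits (40750 bytes)


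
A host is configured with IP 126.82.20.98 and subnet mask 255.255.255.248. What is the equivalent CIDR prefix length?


Binary: 11111111.11111111.11111111.11111000
Count leading 1s
Prefix: /29


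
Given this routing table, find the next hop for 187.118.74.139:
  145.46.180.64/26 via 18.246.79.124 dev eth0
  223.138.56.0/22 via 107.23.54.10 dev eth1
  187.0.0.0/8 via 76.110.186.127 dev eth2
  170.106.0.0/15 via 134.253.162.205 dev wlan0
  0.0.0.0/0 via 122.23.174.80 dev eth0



Longest prefix match for 187.118.74.139:
  /26 145.46.180.64: no
  /22 223.138.56.0: no
  /8 187.0.0.0: MATCH
  /15 170.106.0.0: no
  /0 0.0.0.0: MATCH
Selected: next-hop 76.110.186.127 via eth2 (matched /8)


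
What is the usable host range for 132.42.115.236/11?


Network: 132.32.0.0
Broadcast: 132.63.255.255
First usable = network + 1
Last usable = broadcast - 1
Range: 132.32.0.1 to 132.63.255.254


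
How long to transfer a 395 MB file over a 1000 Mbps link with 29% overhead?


Effective throughput = 1000 * (1 - 29/100) = 710 Mbps
File size in Mb = 395 * 8 = 3160 Mb
Time = 3160 / 710
Time = 4.4507 seconds


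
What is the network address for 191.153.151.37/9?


IP:   10111111.10011001.10010111.00100101
Mask: 11111111.10000000.00000000.00000000
AND operation:
Net:  10111111.10000000.00000000.00000000
Network: 191.128.0.0/9


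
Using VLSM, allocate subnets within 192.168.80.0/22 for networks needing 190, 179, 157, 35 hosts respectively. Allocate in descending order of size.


190 hosts -> /24 (254 usable): 192.168.80.0/24
179 hosts -> /24 (254 usable): 192.168.81.0/24
157 hosts -> /24 (254 usable): 192.168.82.0/24
35 hosts -> /26 (62 usable): 192.168.83.0/26
Allocation: 192.168.80.0/24 (190 hosts, 254 usable); 192.168.81.0/24 (179 hosts, 254 usable); 192.168.82.0/24 (157 hosts, 254 usable); 192.168.83.0/26 (35 hosts, 62 usable)


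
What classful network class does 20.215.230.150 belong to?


First octet: 20
Binary: 00010100
0xxxxxxx -> Class A (1-126)
Class A, default mask 255.0.0.0 (/8)


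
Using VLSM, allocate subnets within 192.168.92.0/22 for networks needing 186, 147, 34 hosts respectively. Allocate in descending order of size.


186 hosts -> /24 (254 usable): 192.168.92.0/24
147 hosts -> /24 (254 usable): 192.168.93.0/24
34 hosts -> /26 (62 usable): 192.168.94.0/26
Allocation: 192.168.92.0/24 (186 hosts, 254 usable); 192.168.93.0/24 (147 hosts, 254 usable); 192.168.94.0/26 (34 hosts, 62 usable)


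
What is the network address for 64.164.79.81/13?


IP:   01000000.10100100.01001111.01010001
Mask: 11111111.11111000.00000000.00000000
AND operation:
Net:  01000000.10100000.00000000.00000000
Network: 64.160.0.0/13


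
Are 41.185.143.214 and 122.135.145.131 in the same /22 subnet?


Mask: 255.255.252.0
41.185.143.214 AND mask = 41.185.140.0
122.135.145.131 AND mask = 122.135.144.0
No, different subnets (41.185.140.0 vs 122.135.144.0)


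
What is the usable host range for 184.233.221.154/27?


Network: 184.233.221.128
Broadcast: 184.233.221.159
First usable = network + 1
Last usable = broadcast - 1
Range: 184.233.221.129 to 184.233.221.158


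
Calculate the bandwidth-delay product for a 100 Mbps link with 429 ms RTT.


BDP = bandwidth * RTT
= 100 Mbps * 429 ms
= 100 * 1e6 * 429 / 1000 bits
= 42900000 bits
= 5362500 bytes
= 5236.8164 KB
BDP = 42900000 bits (5362500 bytes)


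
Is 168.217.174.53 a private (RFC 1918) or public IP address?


RFC 1918 private ranges:
  10.0.0.0/8 (10.0.0.0 - 10.255.255.255)
  172.16.0.0/12 (172.16.0.0 - 172.31.255.255)
  192.168.0.0/16 (192.168.0.0 - 192.168.255.255)
Public (not in any RFC 1918 range)


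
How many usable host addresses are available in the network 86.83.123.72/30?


Host bits = 32 - 30 = 2
Total addresses = 2^2 = 4
Usable = total - 2 (network and broadcast)
Usable hosts: 2


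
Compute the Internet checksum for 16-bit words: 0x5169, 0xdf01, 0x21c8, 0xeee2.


Sum all words (with carry folding):
+ 0x5169 = 0x5169
+ 0xdf01 = 0x306b
+ 0x21c8 = 0x5233
+ 0xeee2 = 0x4116
One's complement: ~0x4116
Checksum = 0xbee9


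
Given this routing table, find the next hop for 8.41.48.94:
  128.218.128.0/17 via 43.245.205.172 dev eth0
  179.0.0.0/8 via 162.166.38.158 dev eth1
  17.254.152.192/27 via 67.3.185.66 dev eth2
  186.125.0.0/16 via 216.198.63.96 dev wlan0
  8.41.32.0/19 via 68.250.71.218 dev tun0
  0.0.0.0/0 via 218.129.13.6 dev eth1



Longest prefix match for 8.41.48.94:
  /17 128.218.128.0: no
  /8 179.0.0.0: no
  /27 17.254.152.192: no
  /16 186.125.0.0: no
  /19 8.41.32.0: MATCH
  /0 0.0.0.0: MATCH
Selected: next-hop 68.250.71.218 via tun0 (matched /19)


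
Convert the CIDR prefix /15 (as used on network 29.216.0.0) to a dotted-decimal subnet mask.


/15 means 15 network bits, 17 host bits
Binary: 11111111111111100000000000000000
Mask: 255.254.0.0


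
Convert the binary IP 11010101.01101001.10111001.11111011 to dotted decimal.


11010101 = 213
01101001 = 105
10111001 = 185
11111011 = 251
IP: 213.105.185.251


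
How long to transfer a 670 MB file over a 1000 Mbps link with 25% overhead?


Effective throughput = 1000 * (1 - 25/100) = 750 Mbps
File size in Mb = 670 * 8 = 5360 Mb
Time = 5360 / 750
Time = 7.1467 seconds


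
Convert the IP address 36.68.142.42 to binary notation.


36 = 00100100
68 = 01000100
142 = 10001110
42 = 00101010
Binary: 00100100.01000100.10001110.00101010


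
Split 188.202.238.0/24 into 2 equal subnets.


New prefix = 24 + 1 = 25
Each subnet has 128 addresses
  188.202.238.0/25
  188.202.238.128/25
Subnets: 188.202.238.0/25, 188.202.238.128/25


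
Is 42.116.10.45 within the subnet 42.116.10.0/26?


Subnet network: 42.116.10.0
Test IP AND mask: 42.116.10.0
Yes, 42.116.10.45 is in 42.116.10.0/26


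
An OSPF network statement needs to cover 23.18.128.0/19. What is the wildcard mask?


Subnet mask: 255.255.224.0
Wildcard = 255.255.255.255 - subnet mask
255 - 255 = 0
255 - 255 = 0
255 - 224 = 31
255 - 0 = 255
Wildcard: 0.0.31.255


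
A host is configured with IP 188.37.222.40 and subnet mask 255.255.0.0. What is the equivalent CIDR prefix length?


Binary: 11111111.11111111.00000000.00000000
Count leading 1s
Prefix: /16


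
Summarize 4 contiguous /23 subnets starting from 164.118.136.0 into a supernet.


Original prefix: /23
Number of subnets: 4 = 2^2
New prefix = 23 - 2 = 21
Supernet: 164.118.136.0/21


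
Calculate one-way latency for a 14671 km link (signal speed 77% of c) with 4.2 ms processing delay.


Speed = 0.77 * 3e5 km/s = 231000 km/s
Propagation delay = 14671 / 231000 = 0.0635 s = 63.5108 ms
Processing delay = 4.2 ms
Total one-way latency = 67.7108 ms


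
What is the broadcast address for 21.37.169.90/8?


Network: 21.0.0.0/8
Host bits = 24
Set all host bits to 1:
Broadcast: 21.255.255.255


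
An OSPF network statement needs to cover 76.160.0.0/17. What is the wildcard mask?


Subnet mask: 255.255.128.0
Wildcard = 255.255.255.255 - subnet mask
255 - 255 = 0
255 - 255 = 0
255 - 128 = 127
255 - 0 = 255
Wildcard: 0.0.127.255


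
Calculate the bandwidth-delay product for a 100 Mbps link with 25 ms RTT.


BDP = bandwidth * RTT
= 100 Mbps * 25 ms
= 100 * 1e6 * 25 / 1000 bits
= 2500000 bits
= 312500 bytes
= 305.1758 KB
BDP = 2500000 bits (312500 bytes)


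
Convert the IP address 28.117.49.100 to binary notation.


28 = 00011100
117 = 01110101
49 = 00110001
100 = 01100100
Binary: 00011100.01110101.00110001.01100100


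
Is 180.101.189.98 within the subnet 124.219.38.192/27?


Subnet network: 124.219.38.192
Test IP AND mask: 180.101.189.96
No, 180.101.189.98 is not in 124.219.38.192/27


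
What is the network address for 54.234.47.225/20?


IP:   00110110.11101010.00101111.11100001
Mask: 11111111.11111111.11110000.00000000
AND operation:
Net:  00110110.11101010.00100000.00000000
Network: 54.234.32.0/20


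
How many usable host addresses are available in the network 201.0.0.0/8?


Host bits = 32 - 8 = 24
Total addresses = 2^24 = 16777216
Usable = total - 2 (network and broadcast)
Usable hosts: 16777214


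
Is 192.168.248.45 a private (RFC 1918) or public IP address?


RFC 1918 private ranges:
  10.0.0.0/8 (10.0.0.0 - 10.255.255.255)
  172.16.0.0/12 (172.16.0.0 - 172.31.255.255)
  192.168.0.0/16 (192.168.0.0 - 192.168.255.255)
Private (in 192.168.0.0/16)


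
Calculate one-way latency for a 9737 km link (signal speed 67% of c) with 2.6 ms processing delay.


Speed = 0.67 * 3e5 km/s = 201000 km/s
Propagation delay = 9737 / 201000 = 0.0484 s = 48.4428 ms
Processing delay = 2.6 ms
Total one-way latency = 51.0428 ms


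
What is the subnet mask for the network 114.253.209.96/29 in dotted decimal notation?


/29 means 29 network bits, 3 host bits
Binary: 11111111111111111111111111111000
Mask: 255.255.255.248


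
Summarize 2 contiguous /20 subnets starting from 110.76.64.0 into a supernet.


Original prefix: /20
Number of subnets: 2 = 2^1
New prefix = 20 - 1 = 19
Supernet: 110.76.64.0/19


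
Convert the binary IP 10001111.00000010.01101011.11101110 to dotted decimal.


10001111 = 143
00000010 = 2
01101011 = 107
11101110 = 238
IP: 143.2.107.238


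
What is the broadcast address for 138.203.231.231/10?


Network: 138.192.0.0/10
Host bits = 22
Set all host bits to 1:
Broadcast: 138.255.255.255


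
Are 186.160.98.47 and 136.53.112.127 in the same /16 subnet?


Mask: 255.255.0.0
186.160.98.47 AND mask = 186.160.0.0
136.53.112.127 AND mask = 136.53.0.0
No, different subnets (186.160.0.0 vs 136.53.0.0)


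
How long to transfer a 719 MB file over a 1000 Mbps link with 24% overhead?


Effective throughput = 1000 * (1 - 24/100) = 760 Mbps
File size in Mb = 719 * 8 = 5752 Mb
Time = 5752 / 760
Time = 7.5684 seconds


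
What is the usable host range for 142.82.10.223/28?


Network: 142.82.10.208
Broadcast: 142.82.10.223
First usable = network + 1
Last usable = broadcast - 1
Range: 142.82.10.209 to 142.82.10.222


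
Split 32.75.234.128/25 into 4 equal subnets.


New prefix = 25 + 2 = 27
Each subnet has 32 addresses
  32.75.234.128/27
  32.75.234.160/27
  32.75.234.192/27
  32.75.234.224/27
Subnets: 32.75.234.128/27, 32.75.234.160/27, 32.75.234.192/27, 32.75.234.224/27


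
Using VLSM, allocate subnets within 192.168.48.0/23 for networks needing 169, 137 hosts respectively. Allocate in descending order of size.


169 hosts -> /24 (254 usable): 192.168.48.0/24
137 hosts -> /24 (254 usable): 192.168.49.0/24
Allocation: 192.168.48.0/24 (169 hosts, 254 usable); 192.168.49.0/24 (137 hosts, 254 usable)


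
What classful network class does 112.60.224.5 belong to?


First octet: 112
Binary: 01110000
0xxxxxxx -> Class A (1-126)
Class A, default mask 255.0.0.0 (/8)


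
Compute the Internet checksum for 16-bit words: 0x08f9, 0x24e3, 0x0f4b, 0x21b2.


Sum all words (with carry folding):
+ 0x08f9 = 0x08f9
+ 0x24e3 = 0x2ddc
+ 0x0f4b = 0x3d27
+ 0x21b2 = 0x5ed9
One's complement: ~0x5ed9
Checksum = 0xa126


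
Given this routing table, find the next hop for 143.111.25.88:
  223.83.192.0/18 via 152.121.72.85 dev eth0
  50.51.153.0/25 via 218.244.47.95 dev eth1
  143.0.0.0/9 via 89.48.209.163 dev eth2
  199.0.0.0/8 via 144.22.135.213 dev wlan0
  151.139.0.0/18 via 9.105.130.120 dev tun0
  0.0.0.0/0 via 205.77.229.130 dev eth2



Longest prefix match for 143.111.25.88:
  /18 223.83.192.0: no
  /25 50.51.153.0: no
  /9 143.0.0.0: MATCH
  /8 199.0.0.0: no
  /18 151.139.0.0: no
  /0 0.0.0.0: MATCH
Selected: next-hop 89.48.209.163 via eth2 (matched /9)


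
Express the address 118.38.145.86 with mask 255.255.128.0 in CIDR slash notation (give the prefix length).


Binary: 11111111.11111111.10000000.00000000
Count leading 1s
Prefix: /17
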